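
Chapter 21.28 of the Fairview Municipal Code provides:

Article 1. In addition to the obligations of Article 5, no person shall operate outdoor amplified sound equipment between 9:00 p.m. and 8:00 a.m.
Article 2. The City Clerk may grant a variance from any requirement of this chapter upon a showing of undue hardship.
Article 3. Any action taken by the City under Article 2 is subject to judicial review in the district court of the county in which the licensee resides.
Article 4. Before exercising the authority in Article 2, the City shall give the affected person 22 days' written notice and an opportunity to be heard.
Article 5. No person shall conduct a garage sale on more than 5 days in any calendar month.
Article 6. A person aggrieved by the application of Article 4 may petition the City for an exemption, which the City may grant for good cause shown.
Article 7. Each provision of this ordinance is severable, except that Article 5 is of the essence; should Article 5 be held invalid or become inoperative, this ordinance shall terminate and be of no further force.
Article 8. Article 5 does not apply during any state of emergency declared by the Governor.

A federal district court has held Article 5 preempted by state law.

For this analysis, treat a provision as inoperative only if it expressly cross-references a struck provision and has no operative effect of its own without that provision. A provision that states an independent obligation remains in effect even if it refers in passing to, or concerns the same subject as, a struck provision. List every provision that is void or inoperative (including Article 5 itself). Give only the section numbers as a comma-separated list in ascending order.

1, 2, 3, 4, 5, 6, 7, 8

Article 5 is struck. Article 8 has no operative effect of its own apart from Article 5 and is therefore inoperative. Article 7 makes Article 5 an essential term, and Article 5 is the provision held invalid; under Article 7, the entire ordinance is therefore void. No provision of the ordinance survives.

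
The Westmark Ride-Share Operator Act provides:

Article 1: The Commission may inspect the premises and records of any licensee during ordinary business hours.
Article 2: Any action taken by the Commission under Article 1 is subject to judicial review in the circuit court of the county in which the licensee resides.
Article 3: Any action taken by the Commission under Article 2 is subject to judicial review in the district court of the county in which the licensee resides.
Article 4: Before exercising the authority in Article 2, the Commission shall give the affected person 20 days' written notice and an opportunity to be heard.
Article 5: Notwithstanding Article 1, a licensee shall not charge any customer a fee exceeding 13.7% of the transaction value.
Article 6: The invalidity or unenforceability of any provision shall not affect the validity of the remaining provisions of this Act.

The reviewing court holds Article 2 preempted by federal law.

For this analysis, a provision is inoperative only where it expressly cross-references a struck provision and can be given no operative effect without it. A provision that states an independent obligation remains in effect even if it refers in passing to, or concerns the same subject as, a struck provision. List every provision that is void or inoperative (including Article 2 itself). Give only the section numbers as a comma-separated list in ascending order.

Article 2 is struck. Article 3 merely fixes the judicial-review right for Article 2; with Article 2 gone it has nothing to operate on and falls away. Article 4 operates only by reference to Article 2, so it falls with Article 2. Article 6 is a severability clause and preserves every provision that can still be given independent effect. That leaves Article 1, Article 5, and Article 6 in effect.

2, 3, 4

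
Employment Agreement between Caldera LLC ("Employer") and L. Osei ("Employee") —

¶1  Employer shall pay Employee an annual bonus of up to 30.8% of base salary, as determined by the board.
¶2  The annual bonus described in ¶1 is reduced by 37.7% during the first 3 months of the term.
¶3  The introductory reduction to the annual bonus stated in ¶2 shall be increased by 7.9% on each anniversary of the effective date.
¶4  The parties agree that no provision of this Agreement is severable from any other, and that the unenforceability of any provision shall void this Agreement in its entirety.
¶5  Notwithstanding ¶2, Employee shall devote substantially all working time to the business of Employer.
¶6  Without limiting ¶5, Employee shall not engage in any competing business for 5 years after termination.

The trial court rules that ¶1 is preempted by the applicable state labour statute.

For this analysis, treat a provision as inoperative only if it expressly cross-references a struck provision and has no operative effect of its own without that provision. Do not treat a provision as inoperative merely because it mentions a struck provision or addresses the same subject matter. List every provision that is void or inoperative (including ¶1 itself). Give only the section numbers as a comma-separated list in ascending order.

¶1 is struck. ¶2 has no operative effect of its own apart from ¶1 and is therefore inoperative. ¶3 has no operative effect of its own apart from ¶2 and is therefore inoperative. ¶4 provides that the Agreement is not severable, so the invalidity of any one provision voids the entire Agreement. No provision of the Agreement survives.

1, 2, 3, 4, 5, 6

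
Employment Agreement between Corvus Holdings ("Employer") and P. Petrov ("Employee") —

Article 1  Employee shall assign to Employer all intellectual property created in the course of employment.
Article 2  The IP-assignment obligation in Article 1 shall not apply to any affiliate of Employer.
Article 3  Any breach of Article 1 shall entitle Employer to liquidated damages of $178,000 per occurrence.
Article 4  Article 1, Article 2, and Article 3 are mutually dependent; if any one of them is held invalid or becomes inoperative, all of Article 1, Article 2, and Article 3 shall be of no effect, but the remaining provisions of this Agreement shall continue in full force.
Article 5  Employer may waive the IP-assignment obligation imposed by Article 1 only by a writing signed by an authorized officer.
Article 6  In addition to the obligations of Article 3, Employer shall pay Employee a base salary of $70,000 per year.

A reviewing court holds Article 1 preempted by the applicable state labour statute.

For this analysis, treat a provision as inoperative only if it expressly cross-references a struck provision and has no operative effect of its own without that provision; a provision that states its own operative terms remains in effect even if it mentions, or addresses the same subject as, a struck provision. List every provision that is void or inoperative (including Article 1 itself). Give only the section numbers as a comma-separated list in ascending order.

1, 2, 3, 5

Article 1 is struck. Article 2 does nothing except set the carve-out from the IP-assignment obligation by reference to Article 1; with Article 1 gone it has no independent effect and is inoperative. Article 3 operates only by reference to Article 1, so it falls with Article 1. The only function of Article 5 is the waiver condition for Article 1, so it cannot stand once Article 1 is removed. Although Article 6 refers to Article 3, its operative terms do not depend on Article 3, so it remains in effect. Article 4 declares Article 1, Article 2, and Article 3 mutually dependent; since one of them has fallen, all of them are of no effect. The remainder continues in force under Article 4. The provisions still in force are Article 4 and Article 6.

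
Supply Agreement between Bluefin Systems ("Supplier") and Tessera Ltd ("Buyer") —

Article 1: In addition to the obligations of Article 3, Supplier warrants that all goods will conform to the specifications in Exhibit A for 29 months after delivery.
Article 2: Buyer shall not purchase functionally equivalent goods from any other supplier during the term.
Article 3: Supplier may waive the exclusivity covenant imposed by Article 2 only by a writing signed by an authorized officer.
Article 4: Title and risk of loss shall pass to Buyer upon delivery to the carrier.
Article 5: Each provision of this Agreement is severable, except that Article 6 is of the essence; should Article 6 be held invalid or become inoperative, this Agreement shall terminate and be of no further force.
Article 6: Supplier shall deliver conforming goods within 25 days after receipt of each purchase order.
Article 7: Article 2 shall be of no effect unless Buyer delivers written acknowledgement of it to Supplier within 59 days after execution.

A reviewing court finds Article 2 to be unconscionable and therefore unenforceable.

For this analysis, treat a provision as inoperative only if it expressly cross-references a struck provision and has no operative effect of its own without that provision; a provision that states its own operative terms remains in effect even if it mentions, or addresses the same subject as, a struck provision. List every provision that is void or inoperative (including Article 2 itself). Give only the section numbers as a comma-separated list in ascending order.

Article 2 is struck. The only function of Article 3 is the waiver condition for Article 2, so it cannot stand once Article 2 is removed. Article 7 merely fixes the acknowledgement condition for Article 2; with Article 2 gone it has nothing to operate on and falls away. Article 1 mentions Article 3 but its own obligation stands independently of Article 3, so Article 1 is not affected. Article 5 makes Article 6 an essential term, but Article 6 is unaffected, so the severability proviso in Article 5 preserves the remaining provisions. That leaves Article 1, Article 4, Article 5, and Article 6 in effect.

2, 3, 7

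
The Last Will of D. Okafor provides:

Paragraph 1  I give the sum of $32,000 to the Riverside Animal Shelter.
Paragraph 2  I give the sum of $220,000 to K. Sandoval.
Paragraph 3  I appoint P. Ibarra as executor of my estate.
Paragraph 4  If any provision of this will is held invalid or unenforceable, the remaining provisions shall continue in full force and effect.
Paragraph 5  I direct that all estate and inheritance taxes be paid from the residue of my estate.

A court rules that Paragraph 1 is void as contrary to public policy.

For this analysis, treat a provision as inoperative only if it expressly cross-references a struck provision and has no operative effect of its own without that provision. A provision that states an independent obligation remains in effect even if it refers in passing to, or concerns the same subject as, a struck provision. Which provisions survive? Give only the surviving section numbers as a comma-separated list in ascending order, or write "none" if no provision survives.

2, 3, 4, 5

Paragraph 1 is struck. Nothing else in the will is defined by reference to Paragraph 1. Under the severability clause in Paragraph 4, the remaining provisions continue in force. Paragraph 2, Paragraph 3, Paragraph 4, and Paragraph 5 remain in effect.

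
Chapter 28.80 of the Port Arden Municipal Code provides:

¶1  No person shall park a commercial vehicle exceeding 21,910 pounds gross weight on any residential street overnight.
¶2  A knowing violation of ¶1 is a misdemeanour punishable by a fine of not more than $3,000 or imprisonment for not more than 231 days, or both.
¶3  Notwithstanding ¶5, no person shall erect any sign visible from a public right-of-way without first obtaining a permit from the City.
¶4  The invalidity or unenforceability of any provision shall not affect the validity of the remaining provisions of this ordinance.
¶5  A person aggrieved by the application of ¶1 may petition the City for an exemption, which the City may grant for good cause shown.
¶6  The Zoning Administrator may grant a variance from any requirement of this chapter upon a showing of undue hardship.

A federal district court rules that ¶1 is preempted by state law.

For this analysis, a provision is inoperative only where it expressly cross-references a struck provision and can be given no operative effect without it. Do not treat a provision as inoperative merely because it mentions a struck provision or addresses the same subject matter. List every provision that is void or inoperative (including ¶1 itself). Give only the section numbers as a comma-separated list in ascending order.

¶1 is struck. ¶2 operates only by reference to ¶1, so it falls with ¶1. ¶5 has no operative effect of its own apart from ¶1 and is therefore inoperative. ¶3 mentions ¶5 but its own obligation stands independently of ¶5, so ¶3 is not affected. Under the severability clause in ¶4, the remaining provisions continue in force. The provisions still in force are ¶3, ¶4, and ¶6.

1, 2, 5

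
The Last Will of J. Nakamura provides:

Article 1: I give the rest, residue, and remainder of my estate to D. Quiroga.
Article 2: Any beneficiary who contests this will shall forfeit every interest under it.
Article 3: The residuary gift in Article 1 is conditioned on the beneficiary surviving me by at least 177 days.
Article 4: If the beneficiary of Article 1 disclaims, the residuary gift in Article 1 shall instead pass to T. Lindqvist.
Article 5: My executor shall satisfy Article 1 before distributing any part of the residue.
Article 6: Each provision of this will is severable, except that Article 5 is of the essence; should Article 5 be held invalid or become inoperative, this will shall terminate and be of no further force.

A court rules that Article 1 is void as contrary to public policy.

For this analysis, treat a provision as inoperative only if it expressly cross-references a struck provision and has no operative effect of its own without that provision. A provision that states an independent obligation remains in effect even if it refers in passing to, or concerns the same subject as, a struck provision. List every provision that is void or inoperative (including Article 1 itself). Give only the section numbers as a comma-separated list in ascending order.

Article 1 is struck. The only function of Article 3 is the survivorship condition on Article 1, so it cannot stand once Article 1 is removed. Article 4 has no operative effect of its own apart from Article 1 and is therefore inoperative. Article 5 has no operative effect of its own apart from Article 1 and is therefore inoperative. Article 6 makes Article 5 an essential term, and Article 5 has been rendered inoperative by the cascade; under Article 6, the entire will is therefore void. No provision of the will survives.

1, 2, 3, 4, 5, 6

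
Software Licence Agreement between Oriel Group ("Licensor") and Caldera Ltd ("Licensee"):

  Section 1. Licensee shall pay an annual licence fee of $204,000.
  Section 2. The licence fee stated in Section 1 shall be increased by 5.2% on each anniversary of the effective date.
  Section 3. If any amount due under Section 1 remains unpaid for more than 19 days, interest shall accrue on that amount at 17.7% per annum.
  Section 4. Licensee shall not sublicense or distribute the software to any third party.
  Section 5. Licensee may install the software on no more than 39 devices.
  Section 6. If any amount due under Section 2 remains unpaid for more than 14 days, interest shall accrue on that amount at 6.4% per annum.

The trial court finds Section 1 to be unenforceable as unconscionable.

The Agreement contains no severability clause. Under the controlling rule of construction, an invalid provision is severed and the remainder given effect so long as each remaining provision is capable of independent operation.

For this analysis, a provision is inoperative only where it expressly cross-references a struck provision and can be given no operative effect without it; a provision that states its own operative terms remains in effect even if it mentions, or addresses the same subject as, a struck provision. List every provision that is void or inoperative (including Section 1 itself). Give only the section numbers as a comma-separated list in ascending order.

Section 1 is struck. The whole of Section 2 is the escalation of the licence fee, defined by reference to Section 1, so Section 2 cannot stand once Section 1 is removed. Section 3 does nothing except set the default interest on the licence fee by reference to Section 1; with Section 1 gone it has no independent effect and is inoperative. Section 6 operates only by reference to Section 2, so it falls with Section 2. With no severability clause, the stated default rule severs what cannot stand and enforces each remaining provision that can operate on its own. That leaves Section 4 and Section 5 in effect.

1, 2, 3, 6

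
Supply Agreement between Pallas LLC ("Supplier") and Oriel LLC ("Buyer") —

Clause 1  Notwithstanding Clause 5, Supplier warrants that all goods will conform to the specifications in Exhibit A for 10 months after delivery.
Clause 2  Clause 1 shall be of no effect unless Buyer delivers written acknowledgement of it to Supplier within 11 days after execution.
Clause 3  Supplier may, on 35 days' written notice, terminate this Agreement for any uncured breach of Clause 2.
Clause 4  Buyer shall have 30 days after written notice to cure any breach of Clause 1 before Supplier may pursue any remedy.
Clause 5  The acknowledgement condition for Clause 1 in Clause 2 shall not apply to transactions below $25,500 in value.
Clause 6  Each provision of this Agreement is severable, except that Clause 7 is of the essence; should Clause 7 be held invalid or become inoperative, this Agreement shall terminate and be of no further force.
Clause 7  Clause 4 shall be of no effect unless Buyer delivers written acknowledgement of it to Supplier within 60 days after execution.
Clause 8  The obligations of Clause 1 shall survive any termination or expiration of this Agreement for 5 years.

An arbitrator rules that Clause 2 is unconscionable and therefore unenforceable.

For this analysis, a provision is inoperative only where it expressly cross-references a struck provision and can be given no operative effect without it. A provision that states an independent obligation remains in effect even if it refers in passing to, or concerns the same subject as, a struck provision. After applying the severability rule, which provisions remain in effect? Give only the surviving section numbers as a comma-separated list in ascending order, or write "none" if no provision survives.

1, 4, 6, 7, 8

Clause 2 is struck. The only function of Clause 3 is the termination right for breach of Clause 2, so it cannot stand once Clause 2 is removed. Clause 5 does nothing except set the carve-out from the acknowledgement condition for Clause 1 by reference to Clause 2; with Clause 2 gone it has no independent effect and is inoperative. Clause 1 mentions Clause 5 but its own obligation stands independently of Clause 5, so Clause 1 is not affected. Clause 6 makes Clause 7 an essential term, but Clause 7 is unaffected, so the severability proviso in Clause 6 preserves the remaining provisions. Clause 1, Clause 4, Clause 6, Clause 7, and Clause 8 remain in effect.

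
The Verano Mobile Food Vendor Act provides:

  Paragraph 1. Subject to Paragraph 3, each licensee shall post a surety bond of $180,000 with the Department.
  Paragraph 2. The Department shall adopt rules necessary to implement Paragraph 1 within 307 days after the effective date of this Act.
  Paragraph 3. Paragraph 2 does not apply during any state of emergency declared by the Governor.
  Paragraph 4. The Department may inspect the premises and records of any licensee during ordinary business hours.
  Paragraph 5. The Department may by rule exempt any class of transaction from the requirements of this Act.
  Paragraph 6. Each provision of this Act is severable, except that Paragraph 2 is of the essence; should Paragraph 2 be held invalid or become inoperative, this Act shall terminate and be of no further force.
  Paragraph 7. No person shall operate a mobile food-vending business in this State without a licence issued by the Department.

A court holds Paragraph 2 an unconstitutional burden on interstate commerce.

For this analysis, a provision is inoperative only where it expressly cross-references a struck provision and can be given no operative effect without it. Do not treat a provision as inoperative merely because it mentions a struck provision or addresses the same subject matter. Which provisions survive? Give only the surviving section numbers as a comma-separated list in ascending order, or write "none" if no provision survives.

Paragraph 2 is struck. Paragraph 3 has no operative effect of its own apart from Paragraph 2 and is therefore inoperative. Paragraph 6 makes Paragraph 2 an essential term, and Paragraph 2 is the provision held invalid; under Paragraph 6, the entire Act is therefore void. No provision of the Act survives.

none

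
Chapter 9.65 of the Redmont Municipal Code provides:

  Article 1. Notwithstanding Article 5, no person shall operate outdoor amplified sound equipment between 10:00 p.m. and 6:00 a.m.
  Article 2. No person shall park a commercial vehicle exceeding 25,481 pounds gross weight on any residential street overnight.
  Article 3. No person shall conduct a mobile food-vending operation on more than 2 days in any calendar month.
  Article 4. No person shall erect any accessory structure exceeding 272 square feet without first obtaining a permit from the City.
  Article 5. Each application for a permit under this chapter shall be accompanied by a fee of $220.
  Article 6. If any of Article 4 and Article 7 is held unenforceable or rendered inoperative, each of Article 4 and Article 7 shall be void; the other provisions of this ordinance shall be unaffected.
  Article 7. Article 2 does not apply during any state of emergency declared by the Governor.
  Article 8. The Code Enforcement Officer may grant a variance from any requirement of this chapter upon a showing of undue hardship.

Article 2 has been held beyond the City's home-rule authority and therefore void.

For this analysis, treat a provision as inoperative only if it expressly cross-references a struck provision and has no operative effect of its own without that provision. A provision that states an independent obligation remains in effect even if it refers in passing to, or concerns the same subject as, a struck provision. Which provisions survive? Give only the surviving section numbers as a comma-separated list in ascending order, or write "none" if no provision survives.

1, 3, 5, 6, 8

Article 2 is struck. The only function of Article 7 is the emergency suspension of Article 2, so it cannot stand once Article 2 is removed. Article 6 declares Article 4 and Article 7 mutually dependent; since one of them has fallen, all of them are of no effect. That brings down Article 4 as well. The remainder continues in force under Article 6. Article 1, Article 3, Article 5, Article 6, and Article 8 remain in effect.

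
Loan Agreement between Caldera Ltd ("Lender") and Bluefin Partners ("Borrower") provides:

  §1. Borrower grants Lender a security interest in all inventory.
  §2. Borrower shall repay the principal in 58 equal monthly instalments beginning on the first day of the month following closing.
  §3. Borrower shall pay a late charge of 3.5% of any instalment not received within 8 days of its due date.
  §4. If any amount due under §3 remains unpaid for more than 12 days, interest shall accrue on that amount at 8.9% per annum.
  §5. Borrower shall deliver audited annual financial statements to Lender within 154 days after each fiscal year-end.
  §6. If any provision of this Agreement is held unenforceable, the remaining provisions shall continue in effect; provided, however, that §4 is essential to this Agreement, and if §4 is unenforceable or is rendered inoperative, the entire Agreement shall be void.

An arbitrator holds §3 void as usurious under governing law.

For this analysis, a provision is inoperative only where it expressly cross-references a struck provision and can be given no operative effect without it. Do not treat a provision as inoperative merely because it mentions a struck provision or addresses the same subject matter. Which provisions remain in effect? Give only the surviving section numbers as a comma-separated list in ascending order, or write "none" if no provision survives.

§3 is struck. The whole of §4 is the default interest on the late charge, defined by reference to §3, so §4 cannot stand once §3 is removed. §6 makes §4 an essential term, and §4 has been rendered inoperative by the cascade; under §6, the entire Agreement is therefore void. No provision of the Agreement survives.

none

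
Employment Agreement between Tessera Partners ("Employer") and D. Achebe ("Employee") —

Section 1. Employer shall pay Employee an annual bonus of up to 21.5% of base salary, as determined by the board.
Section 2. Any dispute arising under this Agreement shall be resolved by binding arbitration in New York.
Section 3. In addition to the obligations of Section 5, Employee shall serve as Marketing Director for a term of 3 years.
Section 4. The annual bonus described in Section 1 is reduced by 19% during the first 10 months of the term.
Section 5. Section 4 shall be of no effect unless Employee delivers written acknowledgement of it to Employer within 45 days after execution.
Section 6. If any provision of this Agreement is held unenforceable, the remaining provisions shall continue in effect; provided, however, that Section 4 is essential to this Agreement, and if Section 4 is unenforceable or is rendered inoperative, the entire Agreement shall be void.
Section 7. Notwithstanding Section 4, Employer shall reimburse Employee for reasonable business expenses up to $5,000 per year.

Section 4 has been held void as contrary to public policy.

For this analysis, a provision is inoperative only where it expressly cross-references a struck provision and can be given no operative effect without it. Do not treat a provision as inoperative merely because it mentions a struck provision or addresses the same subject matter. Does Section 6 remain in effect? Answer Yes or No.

Section 4 is struck. Section 5 operates only by reference to Section 4, so it falls with Section 4. Section 6 makes Section 4 an essential term, and Section 4 is the provision held invalid; under Section 6, the entire Agreement is therefore void. No provision of the Agreement survives. Section 6 is among the inoperative provisions, so the answer is no.

No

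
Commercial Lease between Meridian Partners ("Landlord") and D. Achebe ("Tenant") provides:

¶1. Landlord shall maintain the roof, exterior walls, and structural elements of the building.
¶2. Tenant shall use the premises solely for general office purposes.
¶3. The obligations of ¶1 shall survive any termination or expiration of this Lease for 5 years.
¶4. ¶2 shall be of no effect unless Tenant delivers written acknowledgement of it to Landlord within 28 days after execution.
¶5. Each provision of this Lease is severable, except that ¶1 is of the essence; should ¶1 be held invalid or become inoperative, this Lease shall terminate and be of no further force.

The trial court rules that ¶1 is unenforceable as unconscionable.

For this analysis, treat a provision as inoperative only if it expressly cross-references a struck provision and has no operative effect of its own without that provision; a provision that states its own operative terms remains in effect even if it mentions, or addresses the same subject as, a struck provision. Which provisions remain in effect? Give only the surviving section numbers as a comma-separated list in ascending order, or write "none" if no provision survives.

¶1 is struck. The only function of ¶3 is the survival period for ¶1, so it cannot stand once ¶1 is removed. ¶5 makes ¶1 an essential term, and ¶1 is the provision held invalid; under ¶5, the entire Lease is therefore void. No provision of the Lease survives.

none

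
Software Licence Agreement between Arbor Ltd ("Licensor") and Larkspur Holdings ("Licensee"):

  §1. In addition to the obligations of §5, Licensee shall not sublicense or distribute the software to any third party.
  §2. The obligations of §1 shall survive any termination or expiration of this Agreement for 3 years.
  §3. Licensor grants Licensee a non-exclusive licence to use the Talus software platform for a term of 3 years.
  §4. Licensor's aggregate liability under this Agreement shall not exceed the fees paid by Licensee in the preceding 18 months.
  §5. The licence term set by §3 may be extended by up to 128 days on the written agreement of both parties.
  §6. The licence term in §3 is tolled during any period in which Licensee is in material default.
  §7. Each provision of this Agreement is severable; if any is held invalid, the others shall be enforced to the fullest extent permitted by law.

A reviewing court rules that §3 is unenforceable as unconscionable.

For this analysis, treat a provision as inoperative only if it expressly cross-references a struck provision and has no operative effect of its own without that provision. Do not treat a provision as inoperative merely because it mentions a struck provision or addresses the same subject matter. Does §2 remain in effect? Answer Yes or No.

Yes

§3 is struck. §5 operates only by reference to §3, so it falls with §3. §6 operates only by reference to §3, so it falls with §3. Although §1 refers to §5, its operative terms do not depend on §5, so it remains in effect. §7 is a severability clause and preserves every provision that can still be given independent effect. The provisions still in force are §1, §2, §4, and §7. §2 is among the surviving provisions, so the answer is yes.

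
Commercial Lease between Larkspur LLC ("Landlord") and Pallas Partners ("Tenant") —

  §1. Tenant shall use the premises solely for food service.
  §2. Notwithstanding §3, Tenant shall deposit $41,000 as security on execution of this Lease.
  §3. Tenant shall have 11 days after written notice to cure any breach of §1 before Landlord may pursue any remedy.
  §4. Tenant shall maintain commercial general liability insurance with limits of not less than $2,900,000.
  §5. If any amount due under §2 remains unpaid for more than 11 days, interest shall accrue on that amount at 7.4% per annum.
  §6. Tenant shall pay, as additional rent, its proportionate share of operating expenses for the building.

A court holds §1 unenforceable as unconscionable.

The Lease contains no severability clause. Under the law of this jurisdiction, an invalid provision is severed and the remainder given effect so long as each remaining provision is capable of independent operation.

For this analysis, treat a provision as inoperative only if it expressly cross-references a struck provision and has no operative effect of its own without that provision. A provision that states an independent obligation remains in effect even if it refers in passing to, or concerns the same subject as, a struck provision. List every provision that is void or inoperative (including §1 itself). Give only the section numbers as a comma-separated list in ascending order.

1, 3

§1 is struck. §3 has no operative effect of its own apart from §1 and is therefore inoperative. §2 mentions §3 but its own obligation stands independently of §3, so §2 is not affected. Under the stated default rule, only provisions that cannot operate independently fall away; the rest are enforced. §2, §4, §5, and §6 remain in effect.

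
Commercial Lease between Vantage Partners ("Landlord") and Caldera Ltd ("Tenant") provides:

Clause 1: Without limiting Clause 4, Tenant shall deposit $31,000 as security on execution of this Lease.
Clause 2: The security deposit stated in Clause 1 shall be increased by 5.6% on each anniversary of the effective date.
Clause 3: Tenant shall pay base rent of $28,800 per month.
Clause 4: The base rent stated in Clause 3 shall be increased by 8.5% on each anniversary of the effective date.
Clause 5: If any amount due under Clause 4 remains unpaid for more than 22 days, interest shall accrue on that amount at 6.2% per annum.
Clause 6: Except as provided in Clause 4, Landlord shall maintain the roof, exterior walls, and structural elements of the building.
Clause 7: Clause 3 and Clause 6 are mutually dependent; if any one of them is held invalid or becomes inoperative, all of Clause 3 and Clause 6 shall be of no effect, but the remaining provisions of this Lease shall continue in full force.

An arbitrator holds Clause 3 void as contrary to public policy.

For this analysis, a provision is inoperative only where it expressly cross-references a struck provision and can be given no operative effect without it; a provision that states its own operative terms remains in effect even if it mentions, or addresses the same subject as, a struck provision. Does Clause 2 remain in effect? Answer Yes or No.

Yes

Clause 3 is struck. Clause 4 does nothing except set the escalation of the base rent by reference to Clause 3; with Clause 3 gone it has no independent effect and is inoperative. Clause 5 operates only by reference to Clause 4, so it falls with Clause 4. Clause 1 mentions Clause 4 but its own obligation stands independently of Clause 4, so Clause 1 is not affected. Clause 7 declares Clause 3 and Clause 6 mutually dependent; since one of them has fallen, all of them are of no effect. That brings down Clause 6 as well. The remainder continues in force under Clause 7. Clause 1, Clause 2, and Clause 7 remain in effect. Clause 2 is among the surviving provisions, so the answer is yes.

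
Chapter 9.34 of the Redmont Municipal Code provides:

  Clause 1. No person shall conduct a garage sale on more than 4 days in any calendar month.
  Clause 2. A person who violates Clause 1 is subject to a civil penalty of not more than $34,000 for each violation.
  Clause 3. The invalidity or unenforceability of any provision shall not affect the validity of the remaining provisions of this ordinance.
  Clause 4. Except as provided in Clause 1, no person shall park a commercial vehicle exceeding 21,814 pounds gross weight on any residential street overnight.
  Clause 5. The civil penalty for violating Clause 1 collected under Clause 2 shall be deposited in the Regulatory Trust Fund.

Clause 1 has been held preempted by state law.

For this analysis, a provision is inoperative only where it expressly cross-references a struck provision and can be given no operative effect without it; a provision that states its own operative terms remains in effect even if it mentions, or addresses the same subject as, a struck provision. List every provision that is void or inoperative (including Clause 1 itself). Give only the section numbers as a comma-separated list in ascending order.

1, 2, 5

Clause 1 is struck. Clause 2 has no operative effect of its own apart from Clause 1 and is therefore inoperative. Clause 5 has no operative effect of its own apart from Clause 2 and is therefore inoperative. Clause 4 mentions Clause 1 but its own obligation stands independently of Clause 1, so Clause 4 is not affected. Clause 3 is a severability clause and preserves every provision that can still be given independent effect. That leaves Clause 3 and Clause 4 in effect.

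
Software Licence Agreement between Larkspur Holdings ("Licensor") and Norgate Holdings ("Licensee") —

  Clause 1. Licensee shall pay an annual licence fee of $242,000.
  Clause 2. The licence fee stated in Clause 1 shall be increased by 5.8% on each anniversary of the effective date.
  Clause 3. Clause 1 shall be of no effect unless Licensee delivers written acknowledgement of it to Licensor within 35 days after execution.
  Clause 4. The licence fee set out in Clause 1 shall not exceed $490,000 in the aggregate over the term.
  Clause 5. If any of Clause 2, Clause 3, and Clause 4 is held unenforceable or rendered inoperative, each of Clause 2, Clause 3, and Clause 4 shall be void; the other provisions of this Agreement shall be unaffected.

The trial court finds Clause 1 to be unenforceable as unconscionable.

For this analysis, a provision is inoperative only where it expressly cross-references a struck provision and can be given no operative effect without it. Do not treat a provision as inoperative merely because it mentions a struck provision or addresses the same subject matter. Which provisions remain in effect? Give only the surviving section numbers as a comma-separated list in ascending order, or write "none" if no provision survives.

Clause 1 is struck. The whole of Clause 2 is the escalation of the licence fee, defined by reference to Clause 1, so Clause 2 cannot stand once Clause 1 is removed. Clause 3 operates only by reference to Clause 1, so it falls with Clause 1. Clause 4 has no operative effect of its own apart from Clause 1 and is therefore inoperative. Clause 5 declares Clause 2, Clause 3, and Clause 4 mutually dependent; since one of them has fallen, all of them are of no effect. The remainder continues in force under Clause 5. Only Clause 5 remains in effect.

5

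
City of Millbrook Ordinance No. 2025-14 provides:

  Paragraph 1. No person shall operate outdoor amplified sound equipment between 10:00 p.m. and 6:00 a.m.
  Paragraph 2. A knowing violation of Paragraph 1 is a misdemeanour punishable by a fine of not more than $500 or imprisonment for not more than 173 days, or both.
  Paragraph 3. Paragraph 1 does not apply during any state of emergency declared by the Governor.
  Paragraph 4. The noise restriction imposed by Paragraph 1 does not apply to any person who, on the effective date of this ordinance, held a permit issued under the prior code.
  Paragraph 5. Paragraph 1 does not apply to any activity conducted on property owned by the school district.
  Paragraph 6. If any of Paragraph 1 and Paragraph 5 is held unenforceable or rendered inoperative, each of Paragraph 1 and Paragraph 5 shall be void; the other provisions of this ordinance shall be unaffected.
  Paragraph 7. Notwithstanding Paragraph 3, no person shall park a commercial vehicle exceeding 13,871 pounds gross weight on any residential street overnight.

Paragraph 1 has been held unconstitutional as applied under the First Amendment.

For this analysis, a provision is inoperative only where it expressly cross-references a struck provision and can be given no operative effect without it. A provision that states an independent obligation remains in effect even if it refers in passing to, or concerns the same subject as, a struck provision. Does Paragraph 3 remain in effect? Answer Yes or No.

No

Paragraph 1 is struck. Paragraph 2 merely fixes the criminal penalty for violating Paragraph 1; with Paragraph 1 gone it has nothing to operate on and falls away. Paragraph 3 has no operative effect of its own apart from Paragraph 1 and is therefore inoperative. Paragraph 4 operates only by reference to Paragraph 1, so it falls with Paragraph 1. Paragraph 5 has no operative effect of its own apart from Paragraph 1 and is therefore inoperative. Paragraph 7 mentions Paragraph 3 but its own obligation stands independently of Paragraph 3, so Paragraph 7 is not affected. Paragraph 6 declares Paragraph 1 and Paragraph 5 mutually dependent; since one of them has fallen, all of them are of no effect. The remainder continues in force under Paragraph 6. That leaves Paragraph 6 and Paragraph 7 in effect. Paragraph 3 is among the inoperative provisions, so the answer is no.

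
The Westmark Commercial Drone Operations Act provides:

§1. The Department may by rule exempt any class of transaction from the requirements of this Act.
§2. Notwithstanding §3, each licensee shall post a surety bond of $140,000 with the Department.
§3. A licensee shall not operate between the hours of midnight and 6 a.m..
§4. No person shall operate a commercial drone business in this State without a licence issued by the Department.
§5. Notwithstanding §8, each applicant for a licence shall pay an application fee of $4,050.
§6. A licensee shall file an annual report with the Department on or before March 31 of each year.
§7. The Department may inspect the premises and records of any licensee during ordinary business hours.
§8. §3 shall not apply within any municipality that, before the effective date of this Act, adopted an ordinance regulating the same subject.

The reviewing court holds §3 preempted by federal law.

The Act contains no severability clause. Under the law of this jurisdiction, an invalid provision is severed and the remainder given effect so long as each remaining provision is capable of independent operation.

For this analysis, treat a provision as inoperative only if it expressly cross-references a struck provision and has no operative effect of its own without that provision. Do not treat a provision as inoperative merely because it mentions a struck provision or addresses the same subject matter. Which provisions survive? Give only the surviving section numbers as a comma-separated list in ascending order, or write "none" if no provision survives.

1, 2, 4, 5, 6, 7

§3 is struck. The only function of §8 is the local-preemption carve-out from §3, so it cannot stand once §3 is removed. §5 mentions §8 but its own obligation stands independently of §8, so §5 is not affected. Although §2 refers to §3, its operative terms do not depend on §3, so it remains in effect. With no severability clause, the stated default rule severs what cannot stand and enforces each remaining provision that can operate on its own. §1, §2, §4, §5, §6, and §7 remain in effect.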